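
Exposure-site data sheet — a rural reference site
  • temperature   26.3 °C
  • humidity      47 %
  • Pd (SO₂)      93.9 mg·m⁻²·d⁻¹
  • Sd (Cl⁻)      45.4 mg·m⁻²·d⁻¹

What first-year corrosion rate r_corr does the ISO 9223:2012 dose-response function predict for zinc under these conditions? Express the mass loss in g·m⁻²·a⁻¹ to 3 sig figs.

zinc: T>10 °C ⇒ hinge -0.071·(26.3−10) = -1.1573
  sulphur-dioxide contribution → 0.26 μm/a
  chloride contribution → 2.098 μm/a
  ⇒ r_corr(zinc) = 2.358 μm/a
Convert to mass loss: 2.358 μm/a × 7.14 g/cm³ = 16.83 g·m⁻²·a⁻¹

r_corr = 16.8 g·m⁻²·a⁻¹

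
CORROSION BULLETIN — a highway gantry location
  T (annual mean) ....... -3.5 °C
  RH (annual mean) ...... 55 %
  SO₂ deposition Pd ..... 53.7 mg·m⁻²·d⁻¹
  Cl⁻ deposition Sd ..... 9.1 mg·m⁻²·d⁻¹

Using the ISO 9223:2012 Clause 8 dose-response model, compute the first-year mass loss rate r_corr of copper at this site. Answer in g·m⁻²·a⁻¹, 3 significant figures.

r_corr = 1.64 g·m⁻²·a⁻¹

copper: T≤10 °C ⇒ hinge +0.126·(-3.5−10) = -1.7010
  SO₂ term: 0.0053·53.7^0.26·exp(0.059·55-1.7010) = 0.06992
  Sd branch = 0.01025·Sd^0.27·e^(0.036·RH+0.049·T) = 0.1135 μm/a
  r_corr = 0.06992 + 0.1135 = 0.1834 μm/a
Convert to mass loss: 0.1834 μm/a × 8.96 g/cm³ = 1.644 g·m⁻²·a⁻¹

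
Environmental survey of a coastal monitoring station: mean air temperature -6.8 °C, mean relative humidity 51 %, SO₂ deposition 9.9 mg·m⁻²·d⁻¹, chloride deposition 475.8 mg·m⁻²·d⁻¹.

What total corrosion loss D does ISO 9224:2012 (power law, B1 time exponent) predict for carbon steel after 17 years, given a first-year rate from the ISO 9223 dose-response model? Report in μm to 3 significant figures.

carbon steel: temperature factor f = +0.150·(-16.8) = -2.5200
  Pd branch = 1.77·Pd^0.52·e^(0.02·RH+f) = 1.301 μm/a
  Cl⁻ term: 0.102·475.8^0.62·exp(0.033·51+0.04·-6.8) = 19.12
  sum: 1.301 + 19.12 → r_corr = 20.42 μm/a
ISO 9224: D(t) = r_corr · t^b with b = 0.523 (carbon steel, B1)
  D(17) = 20.42 × 17^0.523 = 20.42 × 4.401 = 89.85 μm

D(17) = 89.8 μm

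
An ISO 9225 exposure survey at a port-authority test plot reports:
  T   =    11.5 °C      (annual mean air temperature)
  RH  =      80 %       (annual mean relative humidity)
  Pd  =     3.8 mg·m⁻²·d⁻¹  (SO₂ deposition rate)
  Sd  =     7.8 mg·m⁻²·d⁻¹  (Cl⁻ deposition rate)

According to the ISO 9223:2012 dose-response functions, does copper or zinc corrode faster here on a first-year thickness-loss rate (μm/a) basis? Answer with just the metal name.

copper

copper: temperature factor f = -0.080·(1.5) = -0.1200
  sulphur-dioxide contribution → 0.7461 μm/a
  chloride contribution → 0.5586 μm/a
  total first-year rate 1.305 μm/a
zinc: f(T) = -0.071·(T−10) [T>10 °C] = -0.1065
  sulphur-dioxide contribution → 0.8273 μm/a
  chloride contribution → 0.2844 μm/a
  total first-year rate 1.112 μm/a
Ordering by μm/a: copper (1.3) > zinc (1.11)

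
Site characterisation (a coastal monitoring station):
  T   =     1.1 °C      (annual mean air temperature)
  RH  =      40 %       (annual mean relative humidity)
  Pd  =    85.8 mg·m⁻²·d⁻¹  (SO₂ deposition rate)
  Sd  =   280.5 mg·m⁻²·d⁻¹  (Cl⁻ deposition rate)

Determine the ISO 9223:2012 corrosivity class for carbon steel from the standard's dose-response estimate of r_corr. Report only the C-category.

C2

carbon steel: T≤10 °C ⇒ hinge +0.150·(1.1−10) = -1.3350
  SO₂ term: 1.77·85.8^0.52·exp(0.02·40-1.3350) = 10.5
  Cl⁻ term: 0.102·280.5^0.62·exp(0.033·40+0.04·1.1) = 13.14
  r_corr = 10.5 + 13.14 = 23.64 μm/a
ISO 9223 Table 2 (carbon steel): 1.3 < 23.6 ≤ 25 μm/a ⇒ C2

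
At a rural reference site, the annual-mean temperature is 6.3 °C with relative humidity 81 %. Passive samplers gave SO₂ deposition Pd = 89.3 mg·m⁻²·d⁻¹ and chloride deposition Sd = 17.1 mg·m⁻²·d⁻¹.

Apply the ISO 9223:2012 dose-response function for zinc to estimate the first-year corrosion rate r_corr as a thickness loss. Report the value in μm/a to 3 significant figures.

r_corr = 3.65 μm/a

zinc: T≤10 °C ⇒ hinge +0.038·(6.3−10) = -0.1406
  sulphur-dioxide contribution → 3.358 μm/a
  chloride contribution → 0.2883 μm/a
  ⇒ r_corr(zinc) = 3.646 μm/a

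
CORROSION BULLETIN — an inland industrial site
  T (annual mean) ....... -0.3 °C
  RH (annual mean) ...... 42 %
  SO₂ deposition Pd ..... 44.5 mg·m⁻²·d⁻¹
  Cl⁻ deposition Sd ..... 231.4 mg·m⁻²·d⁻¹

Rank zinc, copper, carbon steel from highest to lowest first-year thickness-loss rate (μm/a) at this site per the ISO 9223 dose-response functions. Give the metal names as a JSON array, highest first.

["carbon steel", "zinc", "copper"]

zinc: T≤10 °C ⇒ hinge +0.038·(-0.3−10) = -0.3914
  SO₂ term: 0.0129·44.5^0.44·exp(0.046·42-0.3914) = 0.3198
  Sd branch = 0.0175·Sd^0.57·e^(0.008·RH+0.085·T) = 0.5316 μm/a
  r_corr = 0.3198 + 0.5316 = 0.8514 μm/a
copper: f(T) = +0.126·(T−10) [T≤10 °C] = -1.2978
  Pd branch = 0.0053·Pd^0.26·e^(0.059·RH+f) = 0.04628 μm/a
  Cl⁻ term: 0.01025·231.4^0.27·exp(0.036·42+0.049·-0.3) = 0.1992
  sum: 0.04628 + 0.1992 → r_corr = 0.2455 μm/a
carbon steel: f(T) = +0.150·(T−10) [T≤10 °C] = -1.5450
  SO₂ term: 1.77·44.5^0.52·exp(0.02·42-1.5450) = 6.294
  Sd branch = 0.102·Sd^0.62·e^(0.033·RH+0.04·T) = 11.78 μm/a
  sum: 6.294 + 11.78 → r_corr = 18.08 μm/a
Ordering by μm/a: carbon steel (18.1) > zinc (0.851) > copper (0.246)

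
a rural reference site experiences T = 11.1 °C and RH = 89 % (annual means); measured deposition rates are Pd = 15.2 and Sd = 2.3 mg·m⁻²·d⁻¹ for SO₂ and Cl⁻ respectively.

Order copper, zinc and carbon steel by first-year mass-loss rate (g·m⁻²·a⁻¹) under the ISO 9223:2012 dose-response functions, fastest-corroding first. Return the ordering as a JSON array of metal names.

["carbon steel", "copper", "zinc"]

copper: f(T) = -0.080·(T−10) [T>10 °C] = -0.0880
  SO₂ term: 0.0053·15.2^0.26·exp(0.059·89-0.0880) = 1.879
  Sd branch = 0.01025·Sd^0.27·e^(0.036·RH+0.049·T) = 0.5446 μm/a
  r_corr = 1.879 + 0.5446 = 2.423 μm/a
  mass loss = 2.423 μm/a × 8.96 g/cm³ = 21.71 g·m⁻²·a⁻¹
zinc: T>10 °C ⇒ hinge -0.071·(11.1−10) = -0.0781
  Pd branch = 0.0129·Pd^0.44·e^(0.046·RH+f) = 2.37 μm/a
  Sd branch = 0.0175·Sd^0.57·e^(0.008·RH+0.085·T) = 0.1473 μm/a
  sum: 2.37 + 0.1473 → r_corr = 2.517 μm/a
  mass loss = 2.517 μm/a × 7.14 g/cm³ = 17.97 g·m⁻²·a⁻¹
carbon steel: T>10 °C ⇒ hinge -0.054·(11.1−10) = -0.0594
  SO₂ term: 1.77·15.2^0.52·exp(0.02·89-0.0594) = 40.72
  Cl⁻ term: 0.102·2.3^0.62·exp(0.033·89+0.04·11.1) = 5.026
  r_corr = 40.72 + 5.026 = 45.74 μm/a
  mass loss = 45.74 μm/a × 7.85 g/cm³ = 359.1 g·m⁻²·a⁻¹
Ordering by g·m⁻²·a⁻¹: carbon steel (359) > copper (21.7) > zinc (18)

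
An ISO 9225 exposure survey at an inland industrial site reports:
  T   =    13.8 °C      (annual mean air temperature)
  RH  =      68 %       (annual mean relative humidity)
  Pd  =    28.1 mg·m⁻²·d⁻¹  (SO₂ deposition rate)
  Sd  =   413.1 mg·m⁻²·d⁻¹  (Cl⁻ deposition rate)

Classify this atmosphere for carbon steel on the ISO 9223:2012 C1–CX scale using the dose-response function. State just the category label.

C5

carbon steel: T>10 °C ⇒ hinge -0.054·(13.8−10) = -0.2052
  sulphur-dioxide contribution → 31.83 μm/a
  chloride contribution → 69.96 μm/a
  ⇒ r_corr(carbon steel) = 101.8 μm/a
102 μm/a falls in (80, 200] for carbon steel → category C5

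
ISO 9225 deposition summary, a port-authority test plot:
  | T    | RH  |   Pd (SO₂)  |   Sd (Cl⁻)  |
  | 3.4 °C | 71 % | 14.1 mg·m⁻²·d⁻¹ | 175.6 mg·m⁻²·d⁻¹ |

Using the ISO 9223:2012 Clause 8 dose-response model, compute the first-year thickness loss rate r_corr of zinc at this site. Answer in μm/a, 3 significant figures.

zinc: temperature factor f = +0.038·(-6.6) = -0.2508
  Pd branch = 0.0129·Pd^0.44·e^(0.046·RH+f) = 0.8428 μm/a
  Sd branch = 0.0175·Sd^0.57·e^(0.008·RH+0.085·T) = 0.7845 μm/a
  r_corr = 0.8428 + 0.7845 = 1.627 μm/a

r_corr = 1.63 μm/a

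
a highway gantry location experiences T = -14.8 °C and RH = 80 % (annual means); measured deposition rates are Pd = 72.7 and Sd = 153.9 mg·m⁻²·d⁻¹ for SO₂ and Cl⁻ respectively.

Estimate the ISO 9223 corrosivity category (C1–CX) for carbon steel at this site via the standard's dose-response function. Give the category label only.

C2

carbon steel: f(T) = +0.150·(T−10) [T≤10 °C] = -3.7200
  SO₂ term: 1.77·72.7^0.52·exp(0.02·80-3.7200) = 1.974
  Sd branch = 0.102·Sd^0.62·e^(0.033·RH+0.04·T) = 17.95 μm/a
  sum: 1.974 + 17.95 → r_corr = 19.93 μm/a
19.9 μm/a falls in (1.3, 25] for carbon steel → category C2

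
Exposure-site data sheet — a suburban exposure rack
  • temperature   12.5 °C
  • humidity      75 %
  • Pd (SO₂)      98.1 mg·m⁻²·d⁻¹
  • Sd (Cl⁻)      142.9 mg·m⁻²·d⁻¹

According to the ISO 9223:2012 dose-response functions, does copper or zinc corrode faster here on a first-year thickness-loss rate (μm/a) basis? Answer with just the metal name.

copper: temperature factor f = -0.080·(2.5) = -0.2000
  SO₂ term: 0.0053·98.1^0.26·exp(0.059·75-0.2000) = 1.194
  Cl⁻ term: 0.01025·142.9^0.27·exp(0.036·75+0.049·12.5) = 1.074
  sum: 1.194 + 1.074 → r_corr = 2.268 μm/a
zinc: temperature factor f = -0.071·(2.5) = -0.1775
  SO₂ term: 0.0129·98.1^0.44·exp(0.046·75-0.1775) = 2.559
  Cl⁻ term: 0.0175·142.9^0.57·exp(0.008·75+0.085·12.5) = 1.561
  sum: 2.559 + 1.561 → r_corr = 4.121 μm/a
Ordering by μm/a: zinc (4.12) > copper (2.27)

zinc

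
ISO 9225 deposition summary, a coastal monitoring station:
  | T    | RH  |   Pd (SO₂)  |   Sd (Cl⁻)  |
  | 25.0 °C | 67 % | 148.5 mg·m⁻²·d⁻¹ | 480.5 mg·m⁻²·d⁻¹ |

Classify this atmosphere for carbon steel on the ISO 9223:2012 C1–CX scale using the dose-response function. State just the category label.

C5

carbon steel: f(T) = -0.054·(T−10) [T>10 °C] = -0.8100
  sulphur-dioxide contribution → 40.5 μm/a
  chloride contribution → 116.4 μm/a
  ⇒ r_corr(carbon steel) = 156.9 μm/a
157 μm/a falls in (80, 200] for carbon steel → category C5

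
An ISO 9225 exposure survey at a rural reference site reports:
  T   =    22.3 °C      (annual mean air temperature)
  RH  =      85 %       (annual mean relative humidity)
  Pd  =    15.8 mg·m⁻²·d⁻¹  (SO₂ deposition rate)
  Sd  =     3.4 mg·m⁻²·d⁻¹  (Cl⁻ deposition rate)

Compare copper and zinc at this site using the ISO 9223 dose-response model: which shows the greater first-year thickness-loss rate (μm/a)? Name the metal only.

copper: T>10 °C ⇒ hinge -0.080·(22.3−10) = -0.9840
  SO₂ term: 0.0053·15.8^0.26·exp(0.059·85-0.9840) = 0.6117
  Sd branch = 0.01025·Sd^0.27·e^(0.036·RH+0.049·T) = 0.9072 μm/a
  r_corr = 0.6117 + 0.9072 = 1.519 μm/a
zinc: temperature factor f = -0.071·(12.3) = -0.8733
  Pd branch = 0.0129·Pd^0.44·e^(0.046·RH+f) = 0.9054 μm/a
  Sd branch = 0.0175·Sd^0.57·e^(0.008·RH+0.085·T) = 0.4619 μm/a
  sum: 0.9054 + 0.4619 → r_corr = 1.367 μm/a
Ordering by μm/a: copper (1.52) > zinc (1.37)

copper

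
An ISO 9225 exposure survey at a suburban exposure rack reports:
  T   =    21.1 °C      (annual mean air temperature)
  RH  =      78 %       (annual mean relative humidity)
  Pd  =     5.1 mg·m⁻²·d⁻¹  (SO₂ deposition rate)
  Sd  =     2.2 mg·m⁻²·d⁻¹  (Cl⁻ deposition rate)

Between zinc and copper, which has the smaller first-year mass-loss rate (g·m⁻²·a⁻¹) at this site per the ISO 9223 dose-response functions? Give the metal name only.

zinc: T>10 °C ⇒ hinge -0.071·(21.1−10) = -0.7881
  sulphur-dioxide contribution → 0.4344 μm/a
  chloride contribution → 0.3077 μm/a
  total first-year rate 0.7421 μm/a
  mass loss = 0.7421 μm/a × 7.14 g/cm³ = 5.299 g·m⁻²·a⁻¹
copper: temperature factor f = -0.080·(11.1) = -0.8880
  sulphur-dioxide contribution → 0.3321 μm/a
  chloride contribution → 0.5911 μm/a
  total first-year rate 0.9232 μm/a
  mass loss = 0.9232 μm/a × 8.96 g/cm³ = 8.272 g·m⁻²·a⁻¹
Ordering by g·m⁻²·a⁻¹: copper (8.27) > zinc (5.3)

zinc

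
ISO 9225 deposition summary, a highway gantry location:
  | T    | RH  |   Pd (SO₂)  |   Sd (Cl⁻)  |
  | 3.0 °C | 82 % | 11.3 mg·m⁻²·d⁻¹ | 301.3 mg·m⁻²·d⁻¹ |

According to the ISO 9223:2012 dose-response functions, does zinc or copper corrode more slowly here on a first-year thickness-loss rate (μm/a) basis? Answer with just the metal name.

zinc: temperature factor f = +0.038·(-7.0) = -0.2660
  SO₂ term: 0.0129·11.3^0.44·exp(0.046·82-0.2660) = 1.249
  Sd branch = 0.0175·Sd^0.57·e^(0.008·RH+0.085·T) = 1.126 μm/a
  r_corr = 1.249 + 1.126 = 2.375 μm/a
copper: temperature factor f = +0.126·(-7.0) = -0.8820
  Pd branch = 0.0053·Pd^0.26·e^(0.059·RH+f) = 0.5202 μm/a
  Sd branch = 0.01025·Sd^0.27·e^(0.036·RH+0.049·T) = 1.062 μm/a
  sum: 0.5202 + 1.062 → r_corr = 1.582 μm/a
Ordering by μm/a: zinc (2.38) > copper (1.58)

copper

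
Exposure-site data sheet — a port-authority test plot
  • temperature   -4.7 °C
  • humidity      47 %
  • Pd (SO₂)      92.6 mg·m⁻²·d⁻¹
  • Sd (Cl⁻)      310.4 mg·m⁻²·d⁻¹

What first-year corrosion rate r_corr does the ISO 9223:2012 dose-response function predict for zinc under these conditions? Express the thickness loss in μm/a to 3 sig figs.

r_corr = 0.920 μm/a

zinc: T≤10 °C ⇒ hinge +0.038·(-4.7−10) = -0.5586
  sulphur-dioxide contribution → 0.4702 μm/a
  chloride contribution → 0.45 μm/a
  ⇒ r_corr(zinc) = 0.9202 μm/a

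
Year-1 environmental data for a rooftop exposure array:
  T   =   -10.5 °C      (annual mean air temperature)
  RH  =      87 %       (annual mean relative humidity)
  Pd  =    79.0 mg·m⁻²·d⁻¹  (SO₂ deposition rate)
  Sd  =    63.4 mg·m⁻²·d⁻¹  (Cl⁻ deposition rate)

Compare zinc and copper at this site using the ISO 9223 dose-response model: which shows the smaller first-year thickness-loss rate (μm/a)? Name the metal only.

copper

zinc: temperature factor f = +0.038·(-20.5) = -0.7790
  SO₂ term: 0.0129·79.0^0.44·exp(0.046·87-0.7790) = 2.215
  Sd branch = 0.0175·Sd^0.57·e^(0.008·RH+0.085·T) = 0.1531 μm/a
  sum: 2.215 + 0.1531 → r_corr = 2.368 μm/a
copper: T≤10 °C ⇒ hinge +0.126·(-10.5−10) = -2.5830
  Pd branch = 0.0053·Pd^0.26·e^(0.059·RH+f) = 0.2114 μm/a
  Sd branch = 0.01025·Sd^0.27·e^(0.036·RH+0.049·T) = 0.4306 μm/a
  r_corr = 0.2114 + 0.4306 = 0.642 μm/a
Ordering by μm/a: zinc (2.37) > copper (0.642)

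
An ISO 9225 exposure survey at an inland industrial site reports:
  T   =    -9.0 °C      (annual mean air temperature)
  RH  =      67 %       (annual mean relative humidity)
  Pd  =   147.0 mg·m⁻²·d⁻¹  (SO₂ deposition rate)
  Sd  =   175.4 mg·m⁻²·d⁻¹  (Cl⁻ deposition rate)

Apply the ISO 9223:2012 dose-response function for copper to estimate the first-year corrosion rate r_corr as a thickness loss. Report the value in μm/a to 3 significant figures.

copper: f(T) = +0.126·(T−10) [T≤10 °C] = -2.3940
  sulphur-dioxide contribution → 0.09222 μm/a
  chloride contribution → 0.2969 μm/a
  total first-year rate 0.3891 μm/a

r_corr = 0.389 μm/a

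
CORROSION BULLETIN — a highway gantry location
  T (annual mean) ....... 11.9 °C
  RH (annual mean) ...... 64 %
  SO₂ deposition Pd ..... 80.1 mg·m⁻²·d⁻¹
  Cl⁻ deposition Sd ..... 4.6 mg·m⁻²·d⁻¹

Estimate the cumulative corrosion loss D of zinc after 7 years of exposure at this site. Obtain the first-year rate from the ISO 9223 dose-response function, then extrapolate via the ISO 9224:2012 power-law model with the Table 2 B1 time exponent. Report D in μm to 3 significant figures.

zinc: T>10 °C ⇒ hinge -0.071·(11.9−10) = -0.1349
  SO₂ term: 0.0129·80.1^0.44·exp(0.046·64-0.1349) = 1.473
  Cl⁻ term: 0.0175·4.6^0.57·exp(0.008·64+0.085·11.9) = 0.1916
  sum: 1.473 + 0.1916 → r_corr = 1.664 μm/a
Power-law: D(7) = r_corr · 7^0.813
  D(7) = 1.664 × 7^0.813 = 1.664 × 4.865 = 8.097 μm

D(7) = 8.10 μm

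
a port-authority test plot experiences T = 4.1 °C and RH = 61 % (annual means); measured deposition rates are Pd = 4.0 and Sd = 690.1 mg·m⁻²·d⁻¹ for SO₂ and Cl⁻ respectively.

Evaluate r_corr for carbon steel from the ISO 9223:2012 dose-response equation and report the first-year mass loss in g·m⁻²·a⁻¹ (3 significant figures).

carbon steel: temperature factor f = +0.150·(-5.9) = -0.8850
  SO₂ term: 1.77·4.0^0.52·exp(0.02·61-0.8850) = 5.088
  Cl⁻ term: 0.102·690.1^0.62·exp(0.033·61+0.04·4.1) = 51.78
  sum: 5.088 + 51.78 → r_corr = 56.87 μm/a
Convert to mass loss: 56.87 μm/a × 7.85 g/cm³ = 446.4 g·m⁻²·a⁻¹

r_corr = 446 g·m⁻²·a⁻¹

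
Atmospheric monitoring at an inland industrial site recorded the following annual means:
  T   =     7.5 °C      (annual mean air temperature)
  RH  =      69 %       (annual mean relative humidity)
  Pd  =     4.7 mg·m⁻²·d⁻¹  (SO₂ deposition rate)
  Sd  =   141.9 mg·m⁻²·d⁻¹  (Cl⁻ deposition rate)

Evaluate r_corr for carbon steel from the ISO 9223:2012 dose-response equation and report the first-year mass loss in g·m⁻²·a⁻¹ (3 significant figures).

r_corr = 312 g·m⁻²·a⁻¹

carbon steel: T≤10 °C ⇒ hinge +0.150·(7.5−10) = -0.3750
  SO₂ term: 1.77·4.7^0.52·exp(0.02·69-0.3750) = 10.81
  Cl⁻ term: 0.102·141.9^0.62·exp(0.033·69+0.04·7.5) = 28.97
  r_corr = 10.81 + 28.97 = 39.79 μm/a
Convert to mass loss: 39.79 μm/a × 7.85 g/cm³ = 312.3 g·m⁻²·a⁻¹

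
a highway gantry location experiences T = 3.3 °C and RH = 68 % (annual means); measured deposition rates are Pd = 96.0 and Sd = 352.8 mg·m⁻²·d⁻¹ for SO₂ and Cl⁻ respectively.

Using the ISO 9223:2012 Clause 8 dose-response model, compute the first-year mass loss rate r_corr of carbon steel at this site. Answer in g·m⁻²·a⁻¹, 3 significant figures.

carbon steel: temperature factor f = +0.150·(-6.7) = -1.0050
  Pd branch = 1.77·Pd^0.52·e^(0.02·RH+f) = 27.1 μm/a
  Cl⁻ term: 0.102·352.8^0.62·exp(0.033·68+0.04·3.3) = 41.68
  sum: 27.1 + 41.68 → r_corr = 68.78 μm/a
Convert to mass loss: 68.78 μm/a × 7.85 g/cm³ = 539.9 g·m⁻²·a⁻¹

r_corr = 540 g·m⁻²·a⁻¹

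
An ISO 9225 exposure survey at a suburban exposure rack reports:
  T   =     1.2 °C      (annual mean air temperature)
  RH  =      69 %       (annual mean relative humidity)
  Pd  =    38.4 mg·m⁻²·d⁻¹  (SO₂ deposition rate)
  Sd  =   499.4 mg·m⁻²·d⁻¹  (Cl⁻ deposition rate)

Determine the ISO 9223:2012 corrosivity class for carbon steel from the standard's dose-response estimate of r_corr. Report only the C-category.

carbon steel: temperature factor f = +0.150·(-8.8) = -1.3200
  SO₂ term: 1.77·38.4^0.52·exp(0.02·69-1.3200) = 12.53
  Sd branch = 0.102·Sd^0.62·e^(0.033·RH+0.04·T) = 49.13 μm/a
  r_corr = 12.53 + 49.13 = 61.66 μm/a
ISO 9223 Table 2 (carbon steel): 50 < 61.7 ≤ 80 μm/a ⇒ C4

C4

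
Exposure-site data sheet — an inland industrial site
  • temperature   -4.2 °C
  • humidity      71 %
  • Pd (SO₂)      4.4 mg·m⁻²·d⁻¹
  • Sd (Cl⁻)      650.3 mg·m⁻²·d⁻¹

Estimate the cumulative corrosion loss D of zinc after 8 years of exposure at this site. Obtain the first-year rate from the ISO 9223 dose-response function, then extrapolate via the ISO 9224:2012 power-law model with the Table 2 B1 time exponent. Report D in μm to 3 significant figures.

zinc: f(T) = +0.038·(T−10) [T≤10 °C] = -0.5396
  Pd branch = 0.0129·Pd^0.44·e^(0.046·RH+f) = 0.3782 μm/a
  Sd branch = 0.0175·Sd^0.57·e^(0.008·RH+0.085·T) = 0.8673 μm/a
  r_corr = 0.3782 + 0.8673 = 1.246 μm/a
Power-law: D(8) = r_corr · 8^0.813
  D(8) = 1.246 × 8^0.813 = 1.246 × 5.423 = 6.754 μm

D(8) = 6.75 μm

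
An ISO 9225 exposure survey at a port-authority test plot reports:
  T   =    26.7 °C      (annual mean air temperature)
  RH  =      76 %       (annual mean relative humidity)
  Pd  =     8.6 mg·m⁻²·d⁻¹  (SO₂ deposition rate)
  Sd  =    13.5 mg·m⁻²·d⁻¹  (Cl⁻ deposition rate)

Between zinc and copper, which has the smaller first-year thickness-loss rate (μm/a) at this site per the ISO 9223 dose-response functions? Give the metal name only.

zinc: f(T) = -0.071·(T−10) [T>10 °C] = -1.1857
  Pd branch = 0.0129·Pd^0.44·e^(0.046·RH+f) = 0.3351 μm/a
  Cl⁻ term: 0.0175·13.5^0.57·exp(0.008·76+0.085·26.7) = 1.371
  sum: 0.3351 + 1.371 → r_corr = 1.706 μm/a
copper: T>10 °C ⇒ hinge -0.080·(26.7−10) = -1.3360
  Pd branch = 0.0053·Pd^0.26·e^(0.059·RH+f) = 0.216 μm/a
  Sd branch = 0.01025·Sd^0.27·e^(0.036·RH+0.049·T) = 1.181 μm/a
  sum: 0.216 + 1.181 → r_corr = 1.397 μm/a
Ordering by μm/a: zinc (1.71) > copper (1.4)

copper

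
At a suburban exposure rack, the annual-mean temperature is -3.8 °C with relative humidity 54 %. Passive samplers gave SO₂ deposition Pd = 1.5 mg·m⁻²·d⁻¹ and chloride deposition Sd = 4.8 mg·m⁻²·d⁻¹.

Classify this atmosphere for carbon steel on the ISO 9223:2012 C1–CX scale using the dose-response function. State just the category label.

carbon steel: temperature factor f = +0.150·(-13.8) = -2.0700
  SO₂ term: 1.77·1.5^0.52·exp(0.02·54-2.0700) = 0.8121
  Cl⁻ term: 0.102·4.8^0.62·exp(0.033·54+0.04·-3.8) = 1.377
  r_corr = 0.8121 + 1.377 = 2.189 μm/a
ISO 9223 Table 2 (carbon steel): 1.3 < 2.19 ≤ 25 μm/a ⇒ C2

C2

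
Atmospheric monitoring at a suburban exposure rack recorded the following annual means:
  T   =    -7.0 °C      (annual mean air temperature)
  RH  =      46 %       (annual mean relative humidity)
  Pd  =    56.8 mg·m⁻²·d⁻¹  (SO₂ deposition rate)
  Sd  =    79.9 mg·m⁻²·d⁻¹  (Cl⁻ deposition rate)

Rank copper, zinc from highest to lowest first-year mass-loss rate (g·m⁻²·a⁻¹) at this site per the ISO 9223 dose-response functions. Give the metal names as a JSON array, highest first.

["zinc", "copper"]

copper: temperature factor f = +0.126·(-17.0) = -2.1420
  Pd branch = 0.0053·Pd^0.26·e^(0.059·RH+f) = 0.02684 μm/a
  Sd branch = 0.01025·Sd^0.27·e^(0.036·RH+0.049·T) = 0.1243 μm/a
  r_corr = 0.02684 + 0.1243 = 0.1512 μm/a
  mass loss = 0.1512 μm/a × 8.96 g/cm³ = 1.355 g·m⁻²·a⁻¹
zinc: T≤10 °C ⇒ hinge +0.038·(-7.0−10) = -0.6460
  SO₂ term: 0.0129·56.8^0.44·exp(0.046·46-0.6460) = 0.3318
  Sd branch = 0.0175·Sd^0.57·e^(0.008·RH+0.085·T) = 0.1694 μm/a
  sum: 0.3318 + 0.1694 → r_corr = 0.5012 μm/a
  mass loss = 0.5012 μm/a × 7.14 g/cm³ = 3.579 g·m⁻²·a⁻¹
Ordering by g·m⁻²·a⁻¹: zinc (3.58) > copper (1.35)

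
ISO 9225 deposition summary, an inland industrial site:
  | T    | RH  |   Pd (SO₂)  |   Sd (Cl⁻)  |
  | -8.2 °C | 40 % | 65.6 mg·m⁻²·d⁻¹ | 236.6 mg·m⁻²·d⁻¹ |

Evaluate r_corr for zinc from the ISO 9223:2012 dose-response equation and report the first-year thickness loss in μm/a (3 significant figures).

r_corr = 0.527 μm/a

zinc: f(T) = +0.038·(T−10) [T≤10 °C] = -0.6916
  Pd branch = 0.0129·Pd^0.44·e^(0.046·RH+f) = 0.2563 μm/a
  Cl⁻ term: 0.0175·236.6^0.57·exp(0.008·40+0.085·-8.2) = 0.2707
  r_corr = 0.2563 + 0.2707 = 0.527 μm/a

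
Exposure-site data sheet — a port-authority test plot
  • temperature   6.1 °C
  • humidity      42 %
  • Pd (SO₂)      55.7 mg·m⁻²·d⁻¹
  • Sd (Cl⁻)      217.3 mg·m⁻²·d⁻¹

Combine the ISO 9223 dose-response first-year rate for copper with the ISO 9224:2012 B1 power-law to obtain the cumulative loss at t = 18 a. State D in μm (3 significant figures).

copper: temperature factor f = +0.126·(-3.9) = -0.4914
  sulphur-dioxide contribution → 0.1099 μm/a
  chloride contribution → 0.268 μm/a
  total first-year rate 0.3779 μm/a
Long-term exponent b (ISO 9224 Table 2, B1) = 0.667
  D(18) = 0.3779 × 18^0.667 = 0.3779 × 6.875 = 2.598 μm

D(18) = 2.60 μm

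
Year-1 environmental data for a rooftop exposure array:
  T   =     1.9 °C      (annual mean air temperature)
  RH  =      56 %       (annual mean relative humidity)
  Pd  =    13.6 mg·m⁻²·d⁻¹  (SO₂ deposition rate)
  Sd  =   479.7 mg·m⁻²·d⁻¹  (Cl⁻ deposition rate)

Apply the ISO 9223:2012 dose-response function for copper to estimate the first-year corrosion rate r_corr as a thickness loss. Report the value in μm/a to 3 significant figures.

copper: T≤10 °C ⇒ hinge +0.126·(1.9−10) = -1.0206
  sulphur-dioxide contribution → 0.1025 μm/a
  chloride contribution → 0.4473 μm/a
  total first-year rate 0.5497 μm/a

r_corr = 0.550 μm/a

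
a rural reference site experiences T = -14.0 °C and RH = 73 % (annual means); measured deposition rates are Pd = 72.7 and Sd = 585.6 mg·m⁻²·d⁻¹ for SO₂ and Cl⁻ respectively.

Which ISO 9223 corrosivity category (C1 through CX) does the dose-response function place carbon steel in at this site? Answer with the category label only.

carbon steel: T≤10 °C ⇒ hinge +0.150·(-14.0−10) = -3.6000
  Pd branch = 1.77·Pd^0.52·e^(0.02·RH+f) = 1.935 μm/a
  Cl⁻ term: 0.102·585.6^0.62·exp(0.033·73+0.04·-14.0) = 33.69
  r_corr = 1.935 + 33.69 = 35.63 μm/a
ISO 9223 Table 2 (carbon steel): 25 < 35.6 ≤ 50 μm/a ⇒ C3

C3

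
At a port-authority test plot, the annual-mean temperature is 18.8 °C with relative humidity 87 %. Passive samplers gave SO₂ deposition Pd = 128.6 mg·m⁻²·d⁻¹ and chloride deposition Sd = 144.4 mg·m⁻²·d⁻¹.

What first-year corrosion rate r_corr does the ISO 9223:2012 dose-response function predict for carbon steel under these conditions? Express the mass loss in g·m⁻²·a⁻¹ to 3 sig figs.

carbon steel: f(T) = -0.054·(T−10) [T>10 °C] = -0.4752
  sulphur-dioxide contribution → 78.36 μm/a
  chloride contribution → 83.36 μm/a
  ⇒ r_corr(carbon steel) = 161.7 μm/a
Convert to mass loss: 161.7 μm/a × 7.85 g/cm³ = 1270 g·m⁻²·a⁻¹

r_corr = 1.27e+03 g·m⁻²·a⁻¹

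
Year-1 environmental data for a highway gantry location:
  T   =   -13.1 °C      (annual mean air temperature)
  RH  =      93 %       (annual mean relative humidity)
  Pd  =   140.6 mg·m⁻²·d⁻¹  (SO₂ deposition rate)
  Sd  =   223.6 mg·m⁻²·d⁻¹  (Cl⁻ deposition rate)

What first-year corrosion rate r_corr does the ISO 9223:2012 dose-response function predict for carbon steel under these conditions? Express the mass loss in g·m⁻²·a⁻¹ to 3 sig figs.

r_corr = 329 g·m⁻²·a⁻¹

carbon steel: T≤10 °C ⇒ hinge +0.150·(-13.1−10) = -3.4650
  Pd branch = 1.77·Pd^0.52·e^(0.02·RH+f) = 4.655 μm/a
  Sd branch = 0.102·Sd^0.62·e^(0.033·RH+0.04·T) = 37.2 μm/a
  sum: 4.655 + 37.2 → r_corr = 41.86 μm/a
Convert to mass loss: 41.86 μm/a × 7.85 g/cm³ = 328.6 g·m⁻²·a⁻¹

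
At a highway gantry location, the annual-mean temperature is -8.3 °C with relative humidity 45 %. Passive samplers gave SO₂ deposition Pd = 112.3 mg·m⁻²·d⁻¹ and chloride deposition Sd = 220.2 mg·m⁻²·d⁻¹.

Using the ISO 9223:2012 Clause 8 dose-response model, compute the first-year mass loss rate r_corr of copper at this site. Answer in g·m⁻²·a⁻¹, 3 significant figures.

r_corr = 1.56 g·m⁻²·a⁻¹

copper: T≤10 °C ⇒ hinge +0.126·(-8.3−10) = -2.3058
  Pd branch = 0.0053·Pd^0.26·e^(0.059·RH+f) = 0.02565 μm/a
  Sd branch = 0.01025·Sd^0.27·e^(0.036·RH+0.049·T) = 0.148 μm/a
  r_corr = 0.02565 + 0.148 = 0.1736 μm/a
Convert to mass loss: 0.1736 μm/a × 8.96 g/cm³ = 1.556 g·m⁻²·a⁻¹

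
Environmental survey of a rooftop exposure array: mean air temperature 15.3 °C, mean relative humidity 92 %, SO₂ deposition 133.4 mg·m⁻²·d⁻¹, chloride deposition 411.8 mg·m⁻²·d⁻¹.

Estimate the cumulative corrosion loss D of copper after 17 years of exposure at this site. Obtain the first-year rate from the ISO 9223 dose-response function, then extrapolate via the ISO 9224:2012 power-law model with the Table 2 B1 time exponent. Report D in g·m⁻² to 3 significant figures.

D(17) = 346 g·m⁻²

copper: f(T) = -0.080·(T−10) [T>10 °C] = -0.4240
  Pd branch = 0.0053·Pd^0.26·e^(0.059·RH+f) = 2.819 μm/a
  Cl⁻ term: 0.01025·411.8^0.27·exp(0.036·92+0.049·15.3) = 3.025
  sum: 2.819 + 3.025 → r_corr = 5.843 μm/a
ISO 9224: D(t) = r_corr · t^b with b = 0.667 (copper, B1)
  D(17) = 5.843 × 17^0.667 = 5.843 × 6.618 = 38.67 μm
  Mass loss = 38.67 μm × 8.96 g/cm³ = 346.5 g·m⁻²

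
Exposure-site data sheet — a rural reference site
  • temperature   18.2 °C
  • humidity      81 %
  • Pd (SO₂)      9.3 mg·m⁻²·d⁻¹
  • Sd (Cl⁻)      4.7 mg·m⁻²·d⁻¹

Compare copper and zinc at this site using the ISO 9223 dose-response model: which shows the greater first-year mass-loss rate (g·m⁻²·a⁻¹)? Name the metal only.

copper: f(T) = -0.080·(T−10) [T>10 °C] = -0.6560
  sulphur-dioxide contribution → 0.5844 μm/a
  chloride contribution → 0.7013 μm/a
  total first-year rate 1.286 μm/a
  mass loss = 1.286 μm/a × 8.96 g/cm³ = 11.52 g·m⁻²·a⁻¹
zinc: temperature factor f = -0.071·(8.2) = -0.5822
  sulphur-dioxide contribution → 0.7981 μm/a
  chloride contribution → 0.3797 μm/a
  total first-year rate 1.178 μm/a
  mass loss = 1.178 μm/a × 7.14 g/cm³ = 8.409 g·m⁻²·a⁻¹
Ordering by g·m⁻²·a⁻¹: copper (11.5) > zinc (8.41)

copper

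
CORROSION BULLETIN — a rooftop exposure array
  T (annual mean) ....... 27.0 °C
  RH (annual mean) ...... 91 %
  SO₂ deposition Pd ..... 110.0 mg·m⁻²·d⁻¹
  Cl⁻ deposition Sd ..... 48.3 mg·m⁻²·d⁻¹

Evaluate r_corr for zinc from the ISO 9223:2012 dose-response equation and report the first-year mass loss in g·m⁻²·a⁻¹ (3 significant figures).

zinc: T>10 °C ⇒ hinge -0.071·(27.0−10) = -1.2070
  Pd branch = 0.0129·Pd^0.44·e^(0.046·RH+f) = 2.007 μm/a
  Cl⁻ term: 0.0175·48.3^0.57·exp(0.008·91+0.085·27.0) = 3.279
  sum: 2.007 + 3.279 → r_corr = 5.286 μm/a
Convert to mass loss: 5.286 μm/a × 7.14 g/cm³ = 37.74 g·m⁻²·a⁻¹

r_corr = 37.7 g·m⁻²·a⁻¹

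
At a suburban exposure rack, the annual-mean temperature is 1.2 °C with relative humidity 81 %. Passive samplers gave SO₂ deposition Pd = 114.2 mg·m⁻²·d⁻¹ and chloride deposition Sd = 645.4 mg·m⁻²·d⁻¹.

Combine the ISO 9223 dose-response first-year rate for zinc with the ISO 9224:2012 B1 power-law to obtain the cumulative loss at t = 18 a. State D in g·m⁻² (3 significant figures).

zinc: temperature factor f = +0.038·(-8.8) = -0.3344
  Pd branch = 0.0129·Pd^0.44·e^(0.046·RH+f) = 3.083 μm/a
  Sd branch = 0.0175·Sd^0.57·e^(0.008·RH+0.085·T) = 1.48 μm/a
  r_corr = 3.083 + 1.48 = 4.563 μm/a
Long-term exponent b (ISO 9224 Table 2, B1) = 0.813
  D(18) = 4.563 × 18^0.813 = 4.563 × 10.48 = 47.84 μm
  Mass loss = 47.84 μm × 7.14 g/cm³ = 341.6 g·m⁻²

D(18) = 342 g·m⁻²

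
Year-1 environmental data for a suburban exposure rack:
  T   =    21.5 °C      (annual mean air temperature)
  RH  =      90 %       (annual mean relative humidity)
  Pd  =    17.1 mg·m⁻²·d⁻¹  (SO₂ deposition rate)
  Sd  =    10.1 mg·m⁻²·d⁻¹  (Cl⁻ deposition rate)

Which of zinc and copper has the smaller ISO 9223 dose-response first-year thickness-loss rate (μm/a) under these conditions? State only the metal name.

zinc

zinc: temperature factor f = -0.071·(11.5) = -0.8165
  Pd branch = 0.0129·Pd^0.44·e^(0.046·RH+f) = 1.249 μm/a
  Cl⁻ term: 0.0175·10.1^0.57·exp(0.008·90+0.085·21.5) = 0.8353
  r_corr = 1.249 + 0.8353 = 2.084 μm/a
copper: T>10 °C ⇒ hinge -0.080·(21.5−10) = -0.9200
  SO₂ term: 0.0053·17.1^0.26·exp(0.059·90-0.9200) = 0.8941
  Cl⁻ term: 0.01025·10.1^0.27·exp(0.036·90+0.049·21.5) = 1.401
  r_corr = 0.8941 + 1.401 = 2.295 μm/a
Ordering by μm/a: copper (2.3) > zinc (2.08)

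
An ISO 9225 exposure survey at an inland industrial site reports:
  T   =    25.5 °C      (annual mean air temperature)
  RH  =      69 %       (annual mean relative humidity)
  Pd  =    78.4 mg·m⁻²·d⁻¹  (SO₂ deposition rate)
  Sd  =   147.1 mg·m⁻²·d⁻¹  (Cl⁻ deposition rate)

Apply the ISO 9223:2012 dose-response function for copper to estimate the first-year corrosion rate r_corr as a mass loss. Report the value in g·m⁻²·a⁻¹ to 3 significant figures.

copper: f(T) = -0.080·(T−10) [T>10 °C] = -1.2400
  SO₂ term: 0.0053·78.4^0.26·exp(0.059·69-1.2400) = 0.2794
  Cl⁻ term: 0.01025·147.1^0.27·exp(0.036·69+0.049·25.5) = 1.65
  r_corr = 0.2794 + 1.65 = 1.929 μm/a
Convert to mass loss: 1.929 μm/a × 8.96 g/cm³ = 17.29 g·m⁻²·a⁻¹

r_corr = 17.3 g·m⁻²·a⁻¹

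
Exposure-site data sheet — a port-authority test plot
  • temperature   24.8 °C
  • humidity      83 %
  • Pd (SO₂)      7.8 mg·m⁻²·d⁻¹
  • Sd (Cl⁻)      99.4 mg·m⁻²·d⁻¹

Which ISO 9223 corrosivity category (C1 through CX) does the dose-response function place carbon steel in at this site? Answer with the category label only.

carbon steel: f(T) = -0.054·(T−10) [T>10 °C] = -0.7992
  Pd branch = 1.77·Pd^0.52·e^(0.02·RH+f) = 12.18 μm/a
  Cl⁻ term: 0.102·99.4^0.62·exp(0.033·83+0.04·24.8) = 73.68
  r_corr = 12.18 + 73.68 = 85.86 μm/a
Category bounds: 80…200 μm/a bracket r_corr ⇒ C5

C5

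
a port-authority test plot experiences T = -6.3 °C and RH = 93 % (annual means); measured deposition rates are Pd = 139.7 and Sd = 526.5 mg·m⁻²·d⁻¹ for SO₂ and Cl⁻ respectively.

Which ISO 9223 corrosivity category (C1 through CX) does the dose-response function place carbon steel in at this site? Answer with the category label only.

carbon steel: f(T) = +0.150·(T−10) [T≤10 °C] = -2.4450
  SO₂ term: 1.77·139.7^0.52·exp(0.02·93-2.4450) = 12.87
  Cl⁻ term: 0.102·526.5^0.62·exp(0.033·93+0.04·-6.3) = 83.04
  r_corr = 12.87 + 83.04 = 95.9 μm/a
95.9 μm/a falls in (80, 200] for carbon steel → category C5

C5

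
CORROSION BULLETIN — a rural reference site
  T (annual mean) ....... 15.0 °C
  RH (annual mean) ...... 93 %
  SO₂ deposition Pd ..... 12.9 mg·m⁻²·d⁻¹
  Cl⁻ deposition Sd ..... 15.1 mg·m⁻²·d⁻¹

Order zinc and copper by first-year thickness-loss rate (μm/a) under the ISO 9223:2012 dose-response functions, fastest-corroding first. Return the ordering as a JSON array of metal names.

["copper", "zinc"]

zinc: T>10 °C ⇒ hinge -0.071·(15.0−10) = -0.3550
  sulphur-dioxide contribution → 2.009 μm/a
  chloride contribution → 0.6193 μm/a
  total first-year rate 2.628 μm/a
copper: f(T) = -0.080·(T−10) [T>10 °C] = -0.4000
  sulphur-dioxide contribution → 1.668 μm/a
  chloride contribution → 1.266 μm/a
  ⇒ r_corr(copper) = 2.934 μm/a
Ordering by μm/a: copper (2.93) > zinc (2.63)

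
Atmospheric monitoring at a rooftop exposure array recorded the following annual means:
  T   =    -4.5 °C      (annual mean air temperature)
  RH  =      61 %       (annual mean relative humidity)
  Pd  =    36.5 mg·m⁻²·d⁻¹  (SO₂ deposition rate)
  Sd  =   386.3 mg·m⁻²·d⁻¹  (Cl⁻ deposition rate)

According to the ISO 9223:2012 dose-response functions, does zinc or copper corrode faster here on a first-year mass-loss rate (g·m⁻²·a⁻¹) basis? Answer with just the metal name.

zinc

zinc: f(T) = +0.038·(T−10) [T≤10 °C] = -0.5510
  Pd branch = 0.0129·Pd^0.44·e^(0.046·RH+f) = 0.5989 μm/a
  Sd branch = 0.0175·Sd^0.57·e^(0.008·RH+0.085·T) = 0.58 μm/a
  r_corr = 0.5989 + 0.58 = 1.179 μm/a
  mass loss = 1.179 μm/a × 7.14 g/cm³ = 8.417 g·m⁻²·a⁻¹
copper: temperature factor f = +0.126·(-14.5) = -1.8270
  Pd branch = 0.0053·Pd^0.26·e^(0.059·RH+f) = 0.07944 μm/a
  Sd branch = 0.01025·Sd^0.27·e^(0.036·RH+0.049·T) = 0.3691 μm/a
  r_corr = 0.07944 + 0.3691 = 0.4485 μm/a
  mass loss = 0.4485 μm/a × 8.96 g/cm³ = 4.019 g·m⁻²·a⁻¹
Ordering by g·m⁻²·a⁻¹: zinc (8.42) > copper (4.02)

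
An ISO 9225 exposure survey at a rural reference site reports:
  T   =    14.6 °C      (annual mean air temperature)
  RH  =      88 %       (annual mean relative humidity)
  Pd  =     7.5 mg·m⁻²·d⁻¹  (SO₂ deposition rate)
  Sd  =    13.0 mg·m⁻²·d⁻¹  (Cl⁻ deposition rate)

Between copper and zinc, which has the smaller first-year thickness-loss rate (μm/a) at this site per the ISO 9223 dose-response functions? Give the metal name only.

copper: T>10 °C ⇒ hinge -0.080·(14.6−10) = -0.3680
  SO₂ term: 0.0053·7.5^0.26·exp(0.059·88-0.3680) = 1.114
  Cl⁻ term: 0.01025·13.0^0.27·exp(0.036·88+0.049·14.6) = 0.9955
  r_corr = 1.114 + 0.9955 = 2.109 μm/a
zinc: f(T) = -0.071·(T−10) [T>10 °C] = -0.3266
  Pd branch = 0.0129·Pd^0.44·e^(0.046·RH+f) = 1.294 μm/a
  Sd branch = 0.0175·Sd^0.57·e^(0.008·RH+0.085·T) = 0.5281 μm/a
  r_corr = 1.294 + 0.5281 = 1.822 μm/a
Ordering by μm/a: copper (2.11) > zinc (1.82)

zinc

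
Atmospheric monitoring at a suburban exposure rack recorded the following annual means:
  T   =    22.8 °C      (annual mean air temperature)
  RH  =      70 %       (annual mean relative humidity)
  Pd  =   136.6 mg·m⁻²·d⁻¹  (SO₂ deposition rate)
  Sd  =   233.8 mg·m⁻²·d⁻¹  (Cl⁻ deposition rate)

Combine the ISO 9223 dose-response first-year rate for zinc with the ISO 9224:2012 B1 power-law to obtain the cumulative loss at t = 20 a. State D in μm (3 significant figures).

D(20) = 67.4 μm

zinc: temperature factor f = -0.071·(12.8) = -0.9088
  sulphur-dioxide contribution → 1.132 μm/a
  chloride contribution → 4.766 μm/a
  total first-year rate 5.898 μm/a
ISO 9224: D(t) = r_corr · t^b with b = 0.813 (zinc, B1)
  D(20) = 5.898 × 20^0.813 = 5.898 × 11.42 = 67.37 μm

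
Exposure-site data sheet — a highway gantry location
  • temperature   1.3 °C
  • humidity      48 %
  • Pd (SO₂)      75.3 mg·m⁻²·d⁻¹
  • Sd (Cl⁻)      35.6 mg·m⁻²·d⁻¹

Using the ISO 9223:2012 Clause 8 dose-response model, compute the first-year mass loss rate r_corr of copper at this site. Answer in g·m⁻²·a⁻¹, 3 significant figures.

r_corr = 2.27 g·m⁻²·a⁻¹

copper: temperature factor f = +0.126·(-8.7) = -1.0962
  Pd branch = 0.0053·Pd^0.26·e^(0.059·RH+f) = 0.09249 μm/a
  Sd branch = 0.01025·Sd^0.27·e^(0.036·RH+0.049·T) = 0.1613 μm/a
  r_corr = 0.09249 + 0.1613 = 0.2538 μm/a
Convert to mass loss: 0.2538 μm/a × 8.96 g/cm³ = 2.274 g·m⁻²·a⁻¹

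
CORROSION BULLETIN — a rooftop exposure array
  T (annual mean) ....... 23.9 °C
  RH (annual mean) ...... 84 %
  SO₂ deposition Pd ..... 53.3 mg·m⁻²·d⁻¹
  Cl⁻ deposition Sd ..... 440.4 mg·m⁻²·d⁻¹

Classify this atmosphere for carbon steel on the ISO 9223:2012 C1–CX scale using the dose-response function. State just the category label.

CX

carbon steel: temperature factor f = -0.054·(13.9) = -0.7506
  SO₂ term: 1.77·53.3^0.52·exp(0.02·84-0.7506) = 35.44
  Cl⁻ term: 0.102·440.4^0.62·exp(0.033·84+0.04·23.9) = 184.9
  sum: 35.44 + 184.9 → r_corr = 220.3 μm/a
220 μm/a falls in (200, 700] for carbon steel → category CX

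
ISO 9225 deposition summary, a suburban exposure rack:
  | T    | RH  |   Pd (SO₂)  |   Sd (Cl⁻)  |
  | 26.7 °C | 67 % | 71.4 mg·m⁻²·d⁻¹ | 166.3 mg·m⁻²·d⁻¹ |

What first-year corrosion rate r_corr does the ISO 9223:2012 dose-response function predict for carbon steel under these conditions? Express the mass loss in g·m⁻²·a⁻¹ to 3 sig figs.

r_corr = 705 g·m⁻²·a⁻¹

carbon steel: temperature factor f = -0.054·(16.7) = -0.9018
  Pd branch = 1.77·Pd^0.52·e^(0.02·RH+f) = 25.25 μm/a
  Cl⁻ term: 0.102·166.3^0.62·exp(0.033·67+0.04·26.7) = 64.51
  sum: 25.25 + 64.51 → r_corr = 89.75 μm/a
Convert to mass loss: 89.75 μm/a × 7.85 g/cm³ = 704.6 g·m⁻²·a⁻¹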